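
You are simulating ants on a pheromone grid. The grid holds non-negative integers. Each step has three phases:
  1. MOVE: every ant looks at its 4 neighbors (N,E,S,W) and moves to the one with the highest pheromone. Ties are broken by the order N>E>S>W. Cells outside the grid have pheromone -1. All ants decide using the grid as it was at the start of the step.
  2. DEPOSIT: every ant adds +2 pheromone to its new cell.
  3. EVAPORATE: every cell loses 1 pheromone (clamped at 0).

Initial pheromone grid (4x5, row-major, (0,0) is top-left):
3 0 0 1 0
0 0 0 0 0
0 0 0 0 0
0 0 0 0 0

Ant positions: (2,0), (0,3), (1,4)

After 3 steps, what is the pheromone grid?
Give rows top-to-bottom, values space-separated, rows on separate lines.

After step 1: ants at (1,0),(0,4),(0,4)
  2 0 0 0 3
  1 0 0 0 0
  0 0 0 0 0
  0 0 0 0 0
After step 2: ants at (0,0),(1,4),(1,4)
  3 0 0 0 2
  0 0 0 0 3
  0 0 0 0 0
  0 0 0 0 0
After step 3: ants at (0,1),(0,4),(0,4)
  2 1 0 0 5
  0 0 0 0 2
  0 0 0 0 0
  0 0 0 0 0

2 1 0 0 5
0 0 0 0 2
0 0 0 0 0
0 0 0 0 0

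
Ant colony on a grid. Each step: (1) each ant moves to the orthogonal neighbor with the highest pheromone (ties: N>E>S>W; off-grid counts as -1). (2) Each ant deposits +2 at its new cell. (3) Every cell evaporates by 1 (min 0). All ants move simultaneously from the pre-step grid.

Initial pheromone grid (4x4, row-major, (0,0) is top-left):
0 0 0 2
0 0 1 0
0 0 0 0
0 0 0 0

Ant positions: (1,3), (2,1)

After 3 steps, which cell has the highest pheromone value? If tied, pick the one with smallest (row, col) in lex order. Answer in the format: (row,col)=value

Answer: (0,3)=3

Derivation:
Step 1: ant0:(1,3)->N->(0,3) | ant1:(2,1)->N->(1,1)
  grid max=3 at (0,3)
Step 2: ant0:(0,3)->S->(1,3) | ant1:(1,1)->N->(0,1)
  grid max=2 at (0,3)
Step 3: ant0:(1,3)->N->(0,3) | ant1:(0,1)->E->(0,2)
  grid max=3 at (0,3)
Final grid:
  0 0 1 3
  0 0 0 0
  0 0 0 0
  0 0 0 0
Max pheromone 3 at (0,3)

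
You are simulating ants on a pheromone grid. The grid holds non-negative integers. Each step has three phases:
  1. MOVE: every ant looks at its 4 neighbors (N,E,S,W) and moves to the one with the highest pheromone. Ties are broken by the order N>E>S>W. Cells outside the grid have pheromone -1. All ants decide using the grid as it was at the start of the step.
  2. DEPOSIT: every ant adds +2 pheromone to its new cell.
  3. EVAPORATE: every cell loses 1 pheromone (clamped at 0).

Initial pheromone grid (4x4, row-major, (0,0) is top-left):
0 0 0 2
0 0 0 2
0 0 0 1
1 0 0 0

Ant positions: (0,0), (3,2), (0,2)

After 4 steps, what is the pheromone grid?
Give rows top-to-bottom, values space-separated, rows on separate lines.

After step 1: ants at (0,1),(2,2),(0,3)
  0 1 0 3
  0 0 0 1
  0 0 1 0
  0 0 0 0
After step 2: ants at (0,2),(1,2),(1,3)
  0 0 1 2
  0 0 1 2
  0 0 0 0
  0 0 0 0
After step 3: ants at (0,3),(1,3),(0,3)
  0 0 0 5
  0 0 0 3
  0 0 0 0
  0 0 0 0
After step 4: ants at (1,3),(0,3),(1,3)
  0 0 0 6
  0 0 0 6
  0 0 0 0
  0 0 0 0

0 0 0 6
0 0 0 6
0 0 0 0
0 0 0 0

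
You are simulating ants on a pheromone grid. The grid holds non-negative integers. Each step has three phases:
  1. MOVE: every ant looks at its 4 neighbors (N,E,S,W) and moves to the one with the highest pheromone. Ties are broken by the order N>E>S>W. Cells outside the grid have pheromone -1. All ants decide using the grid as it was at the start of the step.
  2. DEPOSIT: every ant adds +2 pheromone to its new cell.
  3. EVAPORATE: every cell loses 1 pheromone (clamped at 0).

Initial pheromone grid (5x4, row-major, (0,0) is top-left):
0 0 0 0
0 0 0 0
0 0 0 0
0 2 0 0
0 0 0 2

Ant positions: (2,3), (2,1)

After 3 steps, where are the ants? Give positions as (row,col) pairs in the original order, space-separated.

Step 1: ant0:(2,3)->N->(1,3) | ant1:(2,1)->S->(3,1)
  grid max=3 at (3,1)
Step 2: ant0:(1,3)->N->(0,3) | ant1:(3,1)->N->(2,1)
  grid max=2 at (3,1)
Step 3: ant0:(0,3)->S->(1,3) | ant1:(2,1)->S->(3,1)
  grid max=3 at (3,1)

(1,3) (3,1)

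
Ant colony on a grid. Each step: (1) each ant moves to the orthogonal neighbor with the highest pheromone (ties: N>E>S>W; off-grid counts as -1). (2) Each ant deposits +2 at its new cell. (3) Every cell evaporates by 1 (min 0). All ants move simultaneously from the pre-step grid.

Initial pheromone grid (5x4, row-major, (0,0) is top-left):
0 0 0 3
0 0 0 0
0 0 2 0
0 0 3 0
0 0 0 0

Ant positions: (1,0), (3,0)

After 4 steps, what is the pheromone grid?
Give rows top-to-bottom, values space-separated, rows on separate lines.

After step 1: ants at (0,0),(2,0)
  1 0 0 2
  0 0 0 0
  1 0 1 0
  0 0 2 0
  0 0 0 0
After step 2: ants at (0,1),(1,0)
  0 1 0 1
  1 0 0 0
  0 0 0 0
  0 0 1 0
  0 0 0 0
After step 3: ants at (0,2),(0,0)
  1 0 1 0
  0 0 0 0
  0 0 0 0
  0 0 0 0
  0 0 0 0
After step 4: ants at (0,3),(0,1)
  0 1 0 1
  0 0 0 0
  0 0 0 0
  0 0 0 0
  0 0 0 0

0 1 0 1
0 0 0 0
0 0 0 0
0 0 0 0
0 0 0 0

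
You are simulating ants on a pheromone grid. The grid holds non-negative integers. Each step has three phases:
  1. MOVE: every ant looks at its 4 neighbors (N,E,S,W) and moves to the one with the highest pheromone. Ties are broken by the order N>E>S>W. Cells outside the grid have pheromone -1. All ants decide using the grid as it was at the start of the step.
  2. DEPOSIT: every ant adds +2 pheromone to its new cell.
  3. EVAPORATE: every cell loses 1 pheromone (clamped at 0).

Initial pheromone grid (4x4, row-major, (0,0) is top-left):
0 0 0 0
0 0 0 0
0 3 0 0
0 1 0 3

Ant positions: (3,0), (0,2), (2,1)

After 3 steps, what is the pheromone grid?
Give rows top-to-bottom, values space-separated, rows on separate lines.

After step 1: ants at (3,1),(0,3),(3,1)
  0 0 0 1
  0 0 0 0
  0 2 0 0
  0 4 0 2
After step 2: ants at (2,1),(1,3),(2,1)
  0 0 0 0
  0 0 0 1
  0 5 0 0
  0 3 0 1
After step 3: ants at (3,1),(0,3),(3,1)
  0 0 0 1
  0 0 0 0
  0 4 0 0
  0 6 0 0

0 0 0 1
0 0 0 0
0 4 0 0
0 6 0 0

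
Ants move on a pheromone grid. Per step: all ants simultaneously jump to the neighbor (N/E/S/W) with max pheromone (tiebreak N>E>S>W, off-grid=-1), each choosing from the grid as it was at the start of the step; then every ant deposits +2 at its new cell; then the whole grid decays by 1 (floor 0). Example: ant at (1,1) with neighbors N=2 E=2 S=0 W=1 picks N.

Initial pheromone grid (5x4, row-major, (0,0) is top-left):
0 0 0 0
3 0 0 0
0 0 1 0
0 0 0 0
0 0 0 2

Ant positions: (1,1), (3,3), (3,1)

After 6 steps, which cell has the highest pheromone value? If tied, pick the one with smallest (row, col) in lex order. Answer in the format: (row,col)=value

Answer: (1,0)=7

Derivation:
Step 1: ant0:(1,1)->W->(1,0) | ant1:(3,3)->S->(4,3) | ant2:(3,1)->N->(2,1)
  grid max=4 at (1,0)
Step 2: ant0:(1,0)->N->(0,0) | ant1:(4,3)->N->(3,3) | ant2:(2,1)->N->(1,1)
  grid max=3 at (1,0)
Step 3: ant0:(0,0)->S->(1,0) | ant1:(3,3)->S->(4,3) | ant2:(1,1)->W->(1,0)
  grid max=6 at (1,0)
Step 4: ant0:(1,0)->N->(0,0) | ant1:(4,3)->N->(3,3) | ant2:(1,0)->N->(0,0)
  grid max=5 at (1,0)
Step 5: ant0:(0,0)->S->(1,0) | ant1:(3,3)->S->(4,3) | ant2:(0,0)->S->(1,0)
  grid max=8 at (1,0)
Step 6: ant0:(1,0)->N->(0,0) | ant1:(4,3)->N->(3,3) | ant2:(1,0)->N->(0,0)
  grid max=7 at (1,0)
Final grid:
  5 0 0 0
  7 0 0 0
  0 0 0 0
  0 0 0 1
  0 0 0 2
Max pheromone 7 at (1,0)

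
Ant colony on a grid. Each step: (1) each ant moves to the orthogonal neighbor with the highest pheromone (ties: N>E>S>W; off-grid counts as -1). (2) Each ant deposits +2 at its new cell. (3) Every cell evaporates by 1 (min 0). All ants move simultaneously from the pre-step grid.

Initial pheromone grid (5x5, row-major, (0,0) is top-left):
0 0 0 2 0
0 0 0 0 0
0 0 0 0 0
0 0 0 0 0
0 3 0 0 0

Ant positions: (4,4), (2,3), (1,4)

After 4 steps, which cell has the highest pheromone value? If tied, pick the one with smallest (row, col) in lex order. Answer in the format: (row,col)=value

Step 1: ant0:(4,4)->N->(3,4) | ant1:(2,3)->N->(1,3) | ant2:(1,4)->N->(0,4)
  grid max=2 at (4,1)
Step 2: ant0:(3,4)->N->(2,4) | ant1:(1,3)->N->(0,3) | ant2:(0,4)->W->(0,3)
  grid max=4 at (0,3)
Step 3: ant0:(2,4)->N->(1,4) | ant1:(0,3)->E->(0,4) | ant2:(0,3)->E->(0,4)
  grid max=3 at (0,3)
Step 4: ant0:(1,4)->N->(0,4) | ant1:(0,4)->W->(0,3) | ant2:(0,4)->W->(0,3)
  grid max=6 at (0,3)
Final grid:
  0 0 0 6 4
  0 0 0 0 0
  0 0 0 0 0
  0 0 0 0 0
  0 0 0 0 0
Max pheromone 6 at (0,3)

Answer: (0,3)=6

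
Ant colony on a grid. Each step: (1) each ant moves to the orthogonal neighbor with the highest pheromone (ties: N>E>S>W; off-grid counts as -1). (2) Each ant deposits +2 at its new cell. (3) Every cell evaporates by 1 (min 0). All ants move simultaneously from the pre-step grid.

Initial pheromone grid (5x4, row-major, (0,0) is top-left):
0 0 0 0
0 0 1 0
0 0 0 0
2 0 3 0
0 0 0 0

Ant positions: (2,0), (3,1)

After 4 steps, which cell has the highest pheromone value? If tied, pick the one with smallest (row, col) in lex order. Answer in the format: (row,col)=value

Answer: (3,2)=3

Derivation:
Step 1: ant0:(2,0)->S->(3,0) | ant1:(3,1)->E->(3,2)
  grid max=4 at (3,2)
Step 2: ant0:(3,0)->N->(2,0) | ant1:(3,2)->N->(2,2)
  grid max=3 at (3,2)
Step 3: ant0:(2,0)->S->(3,0) | ant1:(2,2)->S->(3,2)
  grid max=4 at (3,2)
Step 4: ant0:(3,0)->N->(2,0) | ant1:(3,2)->N->(2,2)
  grid max=3 at (3,2)
Final grid:
  0 0 0 0
  0 0 0 0
  1 0 1 0
  2 0 3 0
  0 0 0 0
Max pheromone 3 at (3,2)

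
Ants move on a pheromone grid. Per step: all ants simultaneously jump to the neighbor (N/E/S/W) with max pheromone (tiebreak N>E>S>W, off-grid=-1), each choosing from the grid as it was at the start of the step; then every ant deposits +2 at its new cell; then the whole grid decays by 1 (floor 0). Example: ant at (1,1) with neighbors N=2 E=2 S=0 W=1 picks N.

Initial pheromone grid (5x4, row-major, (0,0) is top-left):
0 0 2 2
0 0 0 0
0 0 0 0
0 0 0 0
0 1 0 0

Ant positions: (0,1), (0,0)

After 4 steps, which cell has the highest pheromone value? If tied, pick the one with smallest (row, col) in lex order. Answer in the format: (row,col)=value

Answer: (0,2)=6

Derivation:
Step 1: ant0:(0,1)->E->(0,2) | ant1:(0,0)->E->(0,1)
  grid max=3 at (0,2)
Step 2: ant0:(0,2)->E->(0,3) | ant1:(0,1)->E->(0,2)
  grid max=4 at (0,2)
Step 3: ant0:(0,3)->W->(0,2) | ant1:(0,2)->E->(0,3)
  grid max=5 at (0,2)
Step 4: ant0:(0,2)->E->(0,3) | ant1:(0,3)->W->(0,2)
  grid max=6 at (0,2)
Final grid:
  0 0 6 4
  0 0 0 0
  0 0 0 0
  0 0 0 0
  0 0 0 0
Max pheromone 6 at (0,2)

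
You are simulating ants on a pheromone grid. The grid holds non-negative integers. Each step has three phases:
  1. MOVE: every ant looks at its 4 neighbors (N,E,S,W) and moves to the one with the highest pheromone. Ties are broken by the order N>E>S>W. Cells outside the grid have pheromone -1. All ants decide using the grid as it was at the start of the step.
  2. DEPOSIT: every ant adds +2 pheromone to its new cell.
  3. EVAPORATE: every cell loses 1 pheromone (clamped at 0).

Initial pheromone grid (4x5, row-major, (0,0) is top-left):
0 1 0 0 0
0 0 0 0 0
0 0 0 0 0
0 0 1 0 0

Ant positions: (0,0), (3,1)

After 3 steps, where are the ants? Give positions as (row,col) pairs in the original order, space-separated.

Step 1: ant0:(0,0)->E->(0,1) | ant1:(3,1)->E->(3,2)
  grid max=2 at (0,1)
Step 2: ant0:(0,1)->E->(0,2) | ant1:(3,2)->N->(2,2)
  grid max=1 at (0,1)
Step 3: ant0:(0,2)->W->(0,1) | ant1:(2,2)->S->(3,2)
  grid max=2 at (0,1)

(0,1) (3,2)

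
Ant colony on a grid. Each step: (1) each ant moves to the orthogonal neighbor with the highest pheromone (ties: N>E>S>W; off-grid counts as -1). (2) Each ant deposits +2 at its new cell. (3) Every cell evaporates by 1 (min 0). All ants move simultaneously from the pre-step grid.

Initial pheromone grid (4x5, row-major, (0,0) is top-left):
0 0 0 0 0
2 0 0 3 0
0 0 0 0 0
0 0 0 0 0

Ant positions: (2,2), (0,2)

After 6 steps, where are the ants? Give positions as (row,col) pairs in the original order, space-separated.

Step 1: ant0:(2,2)->N->(1,2) | ant1:(0,2)->E->(0,3)
  grid max=2 at (1,3)
Step 2: ant0:(1,2)->E->(1,3) | ant1:(0,3)->S->(1,3)
  grid max=5 at (1,3)
Step 3: ant0:(1,3)->N->(0,3) | ant1:(1,3)->N->(0,3)
  grid max=4 at (1,3)
Step 4: ant0:(0,3)->S->(1,3) | ant1:(0,3)->S->(1,3)
  grid max=7 at (1,3)
Step 5: ant0:(1,3)->N->(0,3) | ant1:(1,3)->N->(0,3)
  grid max=6 at (1,3)
Step 6: ant0:(0,3)->S->(1,3) | ant1:(0,3)->S->(1,3)
  grid max=9 at (1,3)

(1,3) (1,3)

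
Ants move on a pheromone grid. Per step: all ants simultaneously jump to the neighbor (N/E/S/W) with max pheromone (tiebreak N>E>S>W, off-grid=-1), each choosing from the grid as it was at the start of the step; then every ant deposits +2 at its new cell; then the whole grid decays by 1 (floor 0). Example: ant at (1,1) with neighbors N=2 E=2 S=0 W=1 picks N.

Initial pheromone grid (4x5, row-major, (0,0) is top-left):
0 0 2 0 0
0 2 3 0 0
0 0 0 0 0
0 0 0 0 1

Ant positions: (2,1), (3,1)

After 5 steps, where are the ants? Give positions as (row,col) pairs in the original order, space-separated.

Step 1: ant0:(2,1)->N->(1,1) | ant1:(3,1)->N->(2,1)
  grid max=3 at (1,1)
Step 2: ant0:(1,1)->E->(1,2) | ant1:(2,1)->N->(1,1)
  grid max=4 at (1,1)
Step 3: ant0:(1,2)->W->(1,1) | ant1:(1,1)->E->(1,2)
  grid max=5 at (1,1)
Step 4: ant0:(1,1)->E->(1,2) | ant1:(1,2)->W->(1,1)
  grid max=6 at (1,1)
Step 5: ant0:(1,2)->W->(1,1) | ant1:(1,1)->E->(1,2)
  grid max=7 at (1,1)

(1,1) (1,2)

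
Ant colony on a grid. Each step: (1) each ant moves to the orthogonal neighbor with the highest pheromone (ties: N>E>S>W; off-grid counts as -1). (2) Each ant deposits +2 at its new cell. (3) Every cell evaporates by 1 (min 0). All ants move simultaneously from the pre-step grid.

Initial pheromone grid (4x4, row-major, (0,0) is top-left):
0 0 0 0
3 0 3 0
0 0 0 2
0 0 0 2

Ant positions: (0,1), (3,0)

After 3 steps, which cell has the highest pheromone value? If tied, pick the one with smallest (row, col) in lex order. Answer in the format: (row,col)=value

Answer: (1,0)=2

Derivation:
Step 1: ant0:(0,1)->E->(0,2) | ant1:(3,0)->N->(2,0)
  grid max=2 at (1,0)
Step 2: ant0:(0,2)->S->(1,2) | ant1:(2,0)->N->(1,0)
  grid max=3 at (1,0)
Step 3: ant0:(1,2)->N->(0,2) | ant1:(1,0)->N->(0,0)
  grid max=2 at (1,0)
Final grid:
  1 0 1 0
  2 0 2 0
  0 0 0 0
  0 0 0 0
Max pheromone 2 at (1,0)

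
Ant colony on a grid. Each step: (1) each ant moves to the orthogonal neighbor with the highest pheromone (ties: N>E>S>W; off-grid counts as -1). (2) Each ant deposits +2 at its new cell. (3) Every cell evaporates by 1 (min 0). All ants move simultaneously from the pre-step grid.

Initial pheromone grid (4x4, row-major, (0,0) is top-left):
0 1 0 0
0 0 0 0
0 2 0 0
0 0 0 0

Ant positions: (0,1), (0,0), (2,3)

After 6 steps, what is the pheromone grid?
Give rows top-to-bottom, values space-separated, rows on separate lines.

After step 1: ants at (0,2),(0,1),(1,3)
  0 2 1 0
  0 0 0 1
  0 1 0 0
  0 0 0 0
After step 2: ants at (0,1),(0,2),(0,3)
  0 3 2 1
  0 0 0 0
  0 0 0 0
  0 0 0 0
After step 3: ants at (0,2),(0,1),(0,2)
  0 4 5 0
  0 0 0 0
  0 0 0 0
  0 0 0 0
After step 4: ants at (0,1),(0,2),(0,1)
  0 7 6 0
  0 0 0 0
  0 0 0 0
  0 0 0 0
After step 5: ants at (0,2),(0,1),(0,2)
  0 8 9 0
  0 0 0 0
  0 0 0 0
  0 0 0 0
After step 6: ants at (0,1),(0,2),(0,1)
  0 11 10 0
  0 0 0 0
  0 0 0 0
  0 0 0 0

0 11 10 0
0 0 0 0
0 0 0 0
0 0 0 0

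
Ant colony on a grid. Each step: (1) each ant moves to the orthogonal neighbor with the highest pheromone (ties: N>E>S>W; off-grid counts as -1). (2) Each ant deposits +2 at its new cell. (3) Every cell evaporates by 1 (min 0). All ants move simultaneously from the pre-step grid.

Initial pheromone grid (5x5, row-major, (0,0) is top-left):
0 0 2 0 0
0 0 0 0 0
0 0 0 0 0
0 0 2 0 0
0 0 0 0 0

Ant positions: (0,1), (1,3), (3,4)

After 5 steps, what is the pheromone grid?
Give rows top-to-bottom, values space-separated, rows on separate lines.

After step 1: ants at (0,2),(0,3),(2,4)
  0 0 3 1 0
  0 0 0 0 0
  0 0 0 0 1
  0 0 1 0 0
  0 0 0 0 0
After step 2: ants at (0,3),(0,2),(1,4)
  0 0 4 2 0
  0 0 0 0 1
  0 0 0 0 0
  0 0 0 0 0
  0 0 0 0 0
After step 3: ants at (0,2),(0,3),(0,4)
  0 0 5 3 1
  0 0 0 0 0
  0 0 0 0 0
  0 0 0 0 0
  0 0 0 0 0
After step 4: ants at (0,3),(0,2),(0,3)
  0 0 6 6 0
  0 0 0 0 0
  0 0 0 0 0
  0 0 0 0 0
  0 0 0 0 0
After step 5: ants at (0,2),(0,3),(0,2)
  0 0 9 7 0
  0 0 0 0 0
  0 0 0 0 0
  0 0 0 0 0
  0 0 0 0 0

0 0 9 7 0
0 0 0 0 0
0 0 0 0 0
0 0 0 0 0
0 0 0 0 0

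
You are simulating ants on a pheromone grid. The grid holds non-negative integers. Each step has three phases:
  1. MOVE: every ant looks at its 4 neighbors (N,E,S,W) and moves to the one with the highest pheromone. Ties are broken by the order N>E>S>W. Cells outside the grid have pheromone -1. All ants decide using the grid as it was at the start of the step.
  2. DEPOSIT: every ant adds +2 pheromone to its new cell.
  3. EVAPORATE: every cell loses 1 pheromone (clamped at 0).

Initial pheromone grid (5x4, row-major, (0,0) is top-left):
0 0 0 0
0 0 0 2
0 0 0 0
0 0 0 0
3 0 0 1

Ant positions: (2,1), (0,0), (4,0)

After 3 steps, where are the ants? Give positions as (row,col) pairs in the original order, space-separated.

Step 1: ant0:(2,1)->N->(1,1) | ant1:(0,0)->E->(0,1) | ant2:(4,0)->N->(3,0)
  grid max=2 at (4,0)
Step 2: ant0:(1,1)->N->(0,1) | ant1:(0,1)->S->(1,1) | ant2:(3,0)->S->(4,0)
  grid max=3 at (4,0)
Step 3: ant0:(0,1)->S->(1,1) | ant1:(1,1)->N->(0,1) | ant2:(4,0)->N->(3,0)
  grid max=3 at (0,1)

(1,1) (0,1) (3,0)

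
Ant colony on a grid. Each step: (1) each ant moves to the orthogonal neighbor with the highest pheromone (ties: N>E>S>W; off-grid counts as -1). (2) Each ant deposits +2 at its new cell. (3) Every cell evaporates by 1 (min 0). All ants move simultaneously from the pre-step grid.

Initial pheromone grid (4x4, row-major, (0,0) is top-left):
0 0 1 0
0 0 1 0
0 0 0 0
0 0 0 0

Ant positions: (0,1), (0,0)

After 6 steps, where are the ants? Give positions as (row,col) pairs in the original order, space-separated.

Step 1: ant0:(0,1)->E->(0,2) | ant1:(0,0)->E->(0,1)
  grid max=2 at (0,2)
Step 2: ant0:(0,2)->W->(0,1) | ant1:(0,1)->E->(0,2)
  grid max=3 at (0,2)
Step 3: ant0:(0,1)->E->(0,2) | ant1:(0,2)->W->(0,1)
  grid max=4 at (0,2)
Step 4: ant0:(0,2)->W->(0,1) | ant1:(0,1)->E->(0,2)
  grid max=5 at (0,2)
Step 5: ant0:(0,1)->E->(0,2) | ant1:(0,2)->W->(0,1)
  grid max=6 at (0,2)
Step 6: ant0:(0,2)->W->(0,1) | ant1:(0,1)->E->(0,2)
  grid max=7 at (0,2)

(0,1) (0,2)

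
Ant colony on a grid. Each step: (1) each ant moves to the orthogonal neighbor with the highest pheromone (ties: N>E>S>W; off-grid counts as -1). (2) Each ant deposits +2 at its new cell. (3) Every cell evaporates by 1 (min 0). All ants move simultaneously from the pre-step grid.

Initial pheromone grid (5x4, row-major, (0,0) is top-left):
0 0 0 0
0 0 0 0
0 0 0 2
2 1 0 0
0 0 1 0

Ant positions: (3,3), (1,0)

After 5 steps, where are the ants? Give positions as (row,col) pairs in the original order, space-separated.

Step 1: ant0:(3,3)->N->(2,3) | ant1:(1,0)->N->(0,0)
  grid max=3 at (2,3)
Step 2: ant0:(2,3)->N->(1,3) | ant1:(0,0)->E->(0,1)
  grid max=2 at (2,3)
Step 3: ant0:(1,3)->S->(2,3) | ant1:(0,1)->E->(0,2)
  grid max=3 at (2,3)
Step 4: ant0:(2,3)->N->(1,3) | ant1:(0,2)->E->(0,3)
  grid max=2 at (2,3)
Step 5: ant0:(1,3)->S->(2,3) | ant1:(0,3)->S->(1,3)
  grid max=3 at (2,3)

(2,3) (1,3)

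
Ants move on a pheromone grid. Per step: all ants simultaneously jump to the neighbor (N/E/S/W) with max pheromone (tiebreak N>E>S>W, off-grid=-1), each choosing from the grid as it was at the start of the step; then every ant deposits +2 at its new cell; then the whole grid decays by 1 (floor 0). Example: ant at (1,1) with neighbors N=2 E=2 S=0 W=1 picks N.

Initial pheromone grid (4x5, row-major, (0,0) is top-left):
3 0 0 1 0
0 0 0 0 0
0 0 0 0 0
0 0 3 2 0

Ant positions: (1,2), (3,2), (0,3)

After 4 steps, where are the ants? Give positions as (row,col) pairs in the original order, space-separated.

Step 1: ant0:(1,2)->N->(0,2) | ant1:(3,2)->E->(3,3) | ant2:(0,3)->E->(0,4)
  grid max=3 at (3,3)
Step 2: ant0:(0,2)->E->(0,3) | ant1:(3,3)->W->(3,2) | ant2:(0,4)->S->(1,4)
  grid max=3 at (3,2)
Step 3: ant0:(0,3)->E->(0,4) | ant1:(3,2)->E->(3,3) | ant2:(1,4)->N->(0,4)
  grid max=3 at (0,4)
Step 4: ant0:(0,4)->S->(1,4) | ant1:(3,3)->W->(3,2) | ant2:(0,4)->S->(1,4)
  grid max=3 at (1,4)

(1,4) (3,2) (1,4)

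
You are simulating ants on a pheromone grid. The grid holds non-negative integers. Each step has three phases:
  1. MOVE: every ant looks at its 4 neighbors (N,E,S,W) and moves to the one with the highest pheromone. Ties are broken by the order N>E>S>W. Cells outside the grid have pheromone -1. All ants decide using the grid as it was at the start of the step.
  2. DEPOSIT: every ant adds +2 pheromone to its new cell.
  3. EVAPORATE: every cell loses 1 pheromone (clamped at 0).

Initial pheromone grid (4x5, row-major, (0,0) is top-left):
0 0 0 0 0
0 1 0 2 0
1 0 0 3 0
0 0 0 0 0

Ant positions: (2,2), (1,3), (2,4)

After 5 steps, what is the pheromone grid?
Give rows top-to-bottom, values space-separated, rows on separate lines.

After step 1: ants at (2,3),(2,3),(2,3)
  0 0 0 0 0
  0 0 0 1 0
  0 0 0 8 0
  0 0 0 0 0
After step 2: ants at (1,3),(1,3),(1,3)
  0 0 0 0 0
  0 0 0 6 0
  0 0 0 7 0
  0 0 0 0 0
After step 3: ants at (2,3),(2,3),(2,3)
  0 0 0 0 0
  0 0 0 5 0
  0 0 0 12 0
  0 0 0 0 0
After step 4: ants at (1,3),(1,3),(1,3)
  0 0 0 0 0
  0 0 0 10 0
  0 0 0 11 0
  0 0 0 0 0
After step 5: ants at (2,3),(2,3),(2,3)
  0 0 0 0 0
  0 0 0 9 0
  0 0 0 16 0
  0 0 0 0 0

0 0 0 0 0
0 0 0 9 0
0 0 0 16 0
0 0 0 0 0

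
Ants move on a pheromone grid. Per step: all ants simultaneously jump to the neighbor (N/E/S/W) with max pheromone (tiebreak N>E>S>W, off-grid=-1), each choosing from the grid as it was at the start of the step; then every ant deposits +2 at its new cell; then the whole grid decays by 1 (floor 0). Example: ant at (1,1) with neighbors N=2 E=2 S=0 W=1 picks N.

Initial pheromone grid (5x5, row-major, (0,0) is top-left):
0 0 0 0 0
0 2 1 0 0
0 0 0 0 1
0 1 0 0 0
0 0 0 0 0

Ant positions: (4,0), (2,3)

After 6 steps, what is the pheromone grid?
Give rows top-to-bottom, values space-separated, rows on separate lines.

After step 1: ants at (3,0),(2,4)
  0 0 0 0 0
  0 1 0 0 0
  0 0 0 0 2
  1 0 0 0 0
  0 0 0 0 0
After step 2: ants at (2,0),(1,4)
  0 0 0 0 0
  0 0 0 0 1
  1 0 0 0 1
  0 0 0 0 0
  0 0 0 0 0
After step 3: ants at (1,0),(2,4)
  0 0 0 0 0
  1 0 0 0 0
  0 0 0 0 2
  0 0 0 0 0
  0 0 0 0 0
After step 4: ants at (0,0),(1,4)
  1 0 0 0 0
  0 0 0 0 1
  0 0 0 0 1
  0 0 0 0 0
  0 0 0 0 0
After step 5: ants at (0,1),(2,4)
  0 1 0 0 0
  0 0 0 0 0
  0 0 0 0 2
  0 0 0 0 0
  0 0 0 0 0
After step 6: ants at (0,2),(1,4)
  0 0 1 0 0
  0 0 0 0 1
  0 0 0 0 1
  0 0 0 0 0
  0 0 0 0 0

0 0 1 0 0
0 0 0 0 1
0 0 0 0 1
0 0 0 0 0
0 0 0 0 0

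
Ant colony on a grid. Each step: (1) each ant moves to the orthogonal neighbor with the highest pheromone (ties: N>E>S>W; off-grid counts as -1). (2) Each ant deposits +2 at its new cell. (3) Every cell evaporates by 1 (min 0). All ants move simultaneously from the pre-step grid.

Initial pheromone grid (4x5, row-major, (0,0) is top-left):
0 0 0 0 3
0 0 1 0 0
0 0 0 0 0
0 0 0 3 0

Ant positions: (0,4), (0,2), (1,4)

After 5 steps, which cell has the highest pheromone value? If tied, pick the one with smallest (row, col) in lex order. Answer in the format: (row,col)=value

Step 1: ant0:(0,4)->S->(1,4) | ant1:(0,2)->S->(1,2) | ant2:(1,4)->N->(0,4)
  grid max=4 at (0,4)
Step 2: ant0:(1,4)->N->(0,4) | ant1:(1,2)->N->(0,2) | ant2:(0,4)->S->(1,4)
  grid max=5 at (0,4)
Step 3: ant0:(0,4)->S->(1,4) | ant1:(0,2)->S->(1,2) | ant2:(1,4)->N->(0,4)
  grid max=6 at (0,4)
Step 4: ant0:(1,4)->N->(0,4) | ant1:(1,2)->N->(0,2) | ant2:(0,4)->S->(1,4)
  grid max=7 at (0,4)
Step 5: ant0:(0,4)->S->(1,4) | ant1:(0,2)->S->(1,2) | ant2:(1,4)->N->(0,4)
  grid max=8 at (0,4)
Final grid:
  0 0 0 0 8
  0 0 2 0 5
  0 0 0 0 0
  0 0 0 0 0
Max pheromone 8 at (0,4)

Answer: (0,4)=8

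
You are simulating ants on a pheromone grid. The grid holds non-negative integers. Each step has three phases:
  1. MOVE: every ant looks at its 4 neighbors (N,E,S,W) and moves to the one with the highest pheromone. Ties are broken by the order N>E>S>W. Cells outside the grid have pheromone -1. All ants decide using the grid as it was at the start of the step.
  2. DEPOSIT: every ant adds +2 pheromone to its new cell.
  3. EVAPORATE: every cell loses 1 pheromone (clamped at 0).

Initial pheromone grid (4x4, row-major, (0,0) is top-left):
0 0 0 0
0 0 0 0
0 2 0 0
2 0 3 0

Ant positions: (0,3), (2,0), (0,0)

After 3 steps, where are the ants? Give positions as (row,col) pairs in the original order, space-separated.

Step 1: ant0:(0,3)->S->(1,3) | ant1:(2,0)->E->(2,1) | ant2:(0,0)->E->(0,1)
  grid max=3 at (2,1)
Step 2: ant0:(1,3)->N->(0,3) | ant1:(2,1)->N->(1,1) | ant2:(0,1)->E->(0,2)
  grid max=2 at (2,1)
Step 3: ant0:(0,3)->W->(0,2) | ant1:(1,1)->S->(2,1) | ant2:(0,2)->E->(0,3)
  grid max=3 at (2,1)

(0,2) (2,1) (0,3)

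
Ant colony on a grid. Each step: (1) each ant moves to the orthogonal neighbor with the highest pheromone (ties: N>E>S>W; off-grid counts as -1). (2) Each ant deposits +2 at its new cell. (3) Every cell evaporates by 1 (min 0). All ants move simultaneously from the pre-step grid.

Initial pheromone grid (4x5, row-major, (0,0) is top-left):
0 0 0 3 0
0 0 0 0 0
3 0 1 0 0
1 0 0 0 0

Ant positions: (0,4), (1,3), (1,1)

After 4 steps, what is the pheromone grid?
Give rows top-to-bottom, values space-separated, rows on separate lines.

After step 1: ants at (0,3),(0,3),(0,1)
  0 1 0 6 0
  0 0 0 0 0
  2 0 0 0 0
  0 0 0 0 0
After step 2: ants at (0,4),(0,4),(0,2)
  0 0 1 5 3
  0 0 0 0 0
  1 0 0 0 0
  0 0 0 0 0
After step 3: ants at (0,3),(0,3),(0,3)
  0 0 0 10 2
  0 0 0 0 0
  0 0 0 0 0
  0 0 0 0 0
After step 4: ants at (0,4),(0,4),(0,4)
  0 0 0 9 7
  0 0 0 0 0
  0 0 0 0 0
  0 0 0 0 0

0 0 0 9 7
0 0 0 0 0
0 0 0 0 0
0 0 0 0 0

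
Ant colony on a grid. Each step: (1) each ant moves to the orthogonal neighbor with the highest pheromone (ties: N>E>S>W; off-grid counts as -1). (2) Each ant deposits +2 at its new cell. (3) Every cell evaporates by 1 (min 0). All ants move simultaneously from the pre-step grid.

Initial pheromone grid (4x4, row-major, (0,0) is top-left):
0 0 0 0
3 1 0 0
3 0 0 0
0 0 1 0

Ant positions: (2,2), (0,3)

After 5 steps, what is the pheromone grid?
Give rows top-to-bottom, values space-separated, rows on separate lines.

After step 1: ants at (3,2),(1,3)
  0 0 0 0
  2 0 0 1
  2 0 0 0
  0 0 2 0
After step 2: ants at (2,2),(0,3)
  0 0 0 1
  1 0 0 0
  1 0 1 0
  0 0 1 0
After step 3: ants at (3,2),(1,3)
  0 0 0 0
  0 0 0 1
  0 0 0 0
  0 0 2 0
After step 4: ants at (2,2),(0,3)
  0 0 0 1
  0 0 0 0
  0 0 1 0
  0 0 1 0
After step 5: ants at (3,2),(1,3)
  0 0 0 0
  0 0 0 1
  0 0 0 0
  0 0 2 0

0 0 0 0
0 0 0 1
0 0 0 0
0 0 2 0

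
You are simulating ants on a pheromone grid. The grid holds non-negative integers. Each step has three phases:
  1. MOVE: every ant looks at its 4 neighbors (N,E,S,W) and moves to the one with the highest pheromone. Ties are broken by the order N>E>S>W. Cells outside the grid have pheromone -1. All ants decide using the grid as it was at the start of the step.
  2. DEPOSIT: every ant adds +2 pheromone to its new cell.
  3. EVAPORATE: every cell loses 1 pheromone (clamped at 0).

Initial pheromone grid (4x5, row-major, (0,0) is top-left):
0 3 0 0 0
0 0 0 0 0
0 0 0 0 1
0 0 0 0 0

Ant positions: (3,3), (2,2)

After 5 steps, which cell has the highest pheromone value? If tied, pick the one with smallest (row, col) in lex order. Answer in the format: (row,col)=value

Step 1: ant0:(3,3)->N->(2,3) | ant1:(2,2)->N->(1,2)
  grid max=2 at (0,1)
Step 2: ant0:(2,3)->N->(1,3) | ant1:(1,2)->N->(0,2)
  grid max=1 at (0,1)
Step 3: ant0:(1,3)->N->(0,3) | ant1:(0,2)->W->(0,1)
  grid max=2 at (0,1)
Step 4: ant0:(0,3)->E->(0,4) | ant1:(0,1)->E->(0,2)
  grid max=1 at (0,1)
Step 5: ant0:(0,4)->S->(1,4) | ant1:(0,2)->W->(0,1)
  grid max=2 at (0,1)
Final grid:
  0 2 0 0 0
  0 0 0 0 1
  0 0 0 0 0
  0 0 0 0 0
Max pheromone 2 at (0,1)

Answer: (0,1)=2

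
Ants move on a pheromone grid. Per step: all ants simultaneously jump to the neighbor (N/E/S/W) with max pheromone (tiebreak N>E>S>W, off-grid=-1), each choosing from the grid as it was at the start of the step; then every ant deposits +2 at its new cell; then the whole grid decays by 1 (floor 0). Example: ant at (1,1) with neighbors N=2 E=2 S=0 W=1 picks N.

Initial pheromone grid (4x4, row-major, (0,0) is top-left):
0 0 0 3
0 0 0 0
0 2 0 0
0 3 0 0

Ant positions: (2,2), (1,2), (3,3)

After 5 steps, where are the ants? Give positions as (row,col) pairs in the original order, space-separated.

Step 1: ant0:(2,2)->W->(2,1) | ant1:(1,2)->N->(0,2) | ant2:(3,3)->N->(2,3)
  grid max=3 at (2,1)
Step 2: ant0:(2,1)->S->(3,1) | ant1:(0,2)->E->(0,3) | ant2:(2,3)->N->(1,3)
  grid max=3 at (0,3)
Step 3: ant0:(3,1)->N->(2,1) | ant1:(0,3)->S->(1,3) | ant2:(1,3)->N->(0,3)
  grid max=4 at (0,3)
Step 4: ant0:(2,1)->S->(3,1) | ant1:(1,3)->N->(0,3) | ant2:(0,3)->S->(1,3)
  grid max=5 at (0,3)
Step 5: ant0:(3,1)->N->(2,1) | ant1:(0,3)->S->(1,3) | ant2:(1,3)->N->(0,3)
  grid max=6 at (0,3)

(2,1) (1,3) (0,3)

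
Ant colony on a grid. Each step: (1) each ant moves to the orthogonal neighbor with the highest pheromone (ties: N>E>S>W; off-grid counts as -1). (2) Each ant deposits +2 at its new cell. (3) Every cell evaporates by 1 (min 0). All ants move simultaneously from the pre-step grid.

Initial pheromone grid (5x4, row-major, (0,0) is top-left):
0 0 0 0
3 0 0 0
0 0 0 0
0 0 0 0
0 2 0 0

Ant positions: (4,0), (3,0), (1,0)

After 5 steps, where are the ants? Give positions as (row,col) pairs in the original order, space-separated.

Step 1: ant0:(4,0)->E->(4,1) | ant1:(3,0)->N->(2,0) | ant2:(1,0)->N->(0,0)
  grid max=3 at (4,1)
Step 2: ant0:(4,1)->N->(3,1) | ant1:(2,0)->N->(1,0) | ant2:(0,0)->S->(1,0)
  grid max=5 at (1,0)
Step 3: ant0:(3,1)->S->(4,1) | ant1:(1,0)->N->(0,0) | ant2:(1,0)->N->(0,0)
  grid max=4 at (1,0)
Step 4: ant0:(4,1)->N->(3,1) | ant1:(0,0)->S->(1,0) | ant2:(0,0)->S->(1,0)
  grid max=7 at (1,0)
Step 5: ant0:(3,1)->S->(4,1) | ant1:(1,0)->N->(0,0) | ant2:(1,0)->N->(0,0)
  grid max=6 at (1,0)

(4,1) (0,0) (0,0)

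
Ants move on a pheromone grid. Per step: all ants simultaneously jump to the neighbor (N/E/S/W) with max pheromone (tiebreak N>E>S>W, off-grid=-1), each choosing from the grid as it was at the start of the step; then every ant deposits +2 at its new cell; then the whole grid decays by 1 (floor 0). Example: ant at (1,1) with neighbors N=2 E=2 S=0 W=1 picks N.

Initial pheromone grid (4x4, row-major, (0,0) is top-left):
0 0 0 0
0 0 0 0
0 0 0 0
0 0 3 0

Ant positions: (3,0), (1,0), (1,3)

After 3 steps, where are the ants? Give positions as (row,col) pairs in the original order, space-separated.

Step 1: ant0:(3,0)->N->(2,0) | ant1:(1,0)->N->(0,0) | ant2:(1,3)->N->(0,3)
  grid max=2 at (3,2)
Step 2: ant0:(2,0)->N->(1,0) | ant1:(0,0)->E->(0,1) | ant2:(0,3)->S->(1,3)
  grid max=1 at (0,1)
Step 3: ant0:(1,0)->N->(0,0) | ant1:(0,1)->E->(0,2) | ant2:(1,3)->N->(0,3)
  grid max=1 at (0,0)

(0,0) (0,2) (0,3)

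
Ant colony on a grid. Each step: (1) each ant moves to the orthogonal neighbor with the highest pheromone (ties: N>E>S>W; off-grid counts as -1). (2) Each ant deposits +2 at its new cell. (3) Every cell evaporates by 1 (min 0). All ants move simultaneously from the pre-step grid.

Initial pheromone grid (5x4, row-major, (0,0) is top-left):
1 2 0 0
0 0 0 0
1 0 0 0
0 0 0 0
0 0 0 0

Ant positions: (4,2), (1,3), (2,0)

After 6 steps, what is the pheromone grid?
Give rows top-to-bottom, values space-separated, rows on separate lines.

After step 1: ants at (3,2),(0,3),(1,0)
  0 1 0 1
  1 0 0 0
  0 0 0 0
  0 0 1 0
  0 0 0 0
After step 2: ants at (2,2),(1,3),(0,0)
  1 0 0 0
  0 0 0 1
  0 0 1 0
  0 0 0 0
  0 0 0 0
After step 3: ants at (1,2),(0,3),(0,1)
  0 1 0 1
  0 0 1 0
  0 0 0 0
  0 0 0 0
  0 0 0 0
After step 4: ants at (0,2),(1,3),(0,2)
  0 0 3 0
  0 0 0 1
  0 0 0 0
  0 0 0 0
  0 0 0 0
After step 5: ants at (0,3),(0,3),(0,3)
  0 0 2 5
  0 0 0 0
  0 0 0 0
  0 0 0 0
  0 0 0 0
After step 6: ants at (0,2),(0,2),(0,2)
  0 0 7 4
  0 0 0 0
  0 0 0 0
  0 0 0 0
  0 0 0 0

0 0 7 4
0 0 0 0
0 0 0 0
0 0 0 0
0 0 0 0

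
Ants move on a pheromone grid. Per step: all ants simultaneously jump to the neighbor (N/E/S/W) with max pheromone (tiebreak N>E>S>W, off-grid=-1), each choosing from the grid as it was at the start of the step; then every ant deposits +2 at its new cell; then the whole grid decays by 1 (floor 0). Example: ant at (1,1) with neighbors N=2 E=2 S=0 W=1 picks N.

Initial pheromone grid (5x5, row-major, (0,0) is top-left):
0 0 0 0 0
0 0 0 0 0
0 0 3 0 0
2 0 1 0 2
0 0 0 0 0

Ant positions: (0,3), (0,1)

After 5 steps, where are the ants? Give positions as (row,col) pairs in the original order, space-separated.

Step 1: ant0:(0,3)->E->(0,4) | ant1:(0,1)->E->(0,2)
  grid max=2 at (2,2)
Step 2: ant0:(0,4)->S->(1,4) | ant1:(0,2)->E->(0,3)
  grid max=1 at (0,3)
Step 3: ant0:(1,4)->N->(0,4) | ant1:(0,3)->E->(0,4)
  grid max=3 at (0,4)
Step 4: ant0:(0,4)->S->(1,4) | ant1:(0,4)->S->(1,4)
  grid max=3 at (1,4)
Step 5: ant0:(1,4)->N->(0,4) | ant1:(1,4)->N->(0,4)
  grid max=5 at (0,4)

(0,4) (0,4)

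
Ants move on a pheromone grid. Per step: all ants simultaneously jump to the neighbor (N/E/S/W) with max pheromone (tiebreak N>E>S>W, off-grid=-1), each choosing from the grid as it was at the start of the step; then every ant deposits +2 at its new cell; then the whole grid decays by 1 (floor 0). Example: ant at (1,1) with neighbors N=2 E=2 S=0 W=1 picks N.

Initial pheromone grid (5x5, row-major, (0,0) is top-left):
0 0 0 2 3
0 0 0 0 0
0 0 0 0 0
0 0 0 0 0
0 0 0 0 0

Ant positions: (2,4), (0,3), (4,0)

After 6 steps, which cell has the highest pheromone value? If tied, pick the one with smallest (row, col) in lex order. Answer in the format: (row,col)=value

Answer: (0,4)=9

Derivation:
Step 1: ant0:(2,4)->N->(1,4) | ant1:(0,3)->E->(0,4) | ant2:(4,0)->N->(3,0)
  grid max=4 at (0,4)
Step 2: ant0:(1,4)->N->(0,4) | ant1:(0,4)->S->(1,4) | ant2:(3,0)->N->(2,0)
  grid max=5 at (0,4)
Step 3: ant0:(0,4)->S->(1,4) | ant1:(1,4)->N->(0,4) | ant2:(2,0)->N->(1,0)
  grid max=6 at (0,4)
Step 4: ant0:(1,4)->N->(0,4) | ant1:(0,4)->S->(1,4) | ant2:(1,0)->N->(0,0)
  grid max=7 at (0,4)
Step 5: ant0:(0,4)->S->(1,4) | ant1:(1,4)->N->(0,4) | ant2:(0,0)->E->(0,1)
  grid max=8 at (0,4)
Step 6: ant0:(1,4)->N->(0,4) | ant1:(0,4)->S->(1,4) | ant2:(0,1)->E->(0,2)
  grid max=9 at (0,4)
Final grid:
  0 0 1 0 9
  0 0 0 0 6
  0 0 0 0 0
  0 0 0 0 0
  0 0 0 0 0
Max pheromone 9 at (0,4)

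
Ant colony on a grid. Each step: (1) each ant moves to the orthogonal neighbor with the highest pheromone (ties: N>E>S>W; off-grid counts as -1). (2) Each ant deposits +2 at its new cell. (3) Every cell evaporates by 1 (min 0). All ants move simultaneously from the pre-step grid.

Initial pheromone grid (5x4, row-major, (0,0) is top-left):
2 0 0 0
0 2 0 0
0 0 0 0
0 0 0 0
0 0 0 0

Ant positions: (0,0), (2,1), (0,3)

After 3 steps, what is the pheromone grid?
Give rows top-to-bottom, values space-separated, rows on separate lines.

After step 1: ants at (0,1),(1,1),(1,3)
  1 1 0 0
  0 3 0 1
  0 0 0 0
  0 0 0 0
  0 0 0 0
After step 2: ants at (1,1),(0,1),(0,3)
  0 2 0 1
  0 4 0 0
  0 0 0 0
  0 0 0 0
  0 0 0 0
After step 3: ants at (0,1),(1,1),(1,3)
  0 3 0 0
  0 5 0 1
  0 0 0 0
  0 0 0 0
  0 0 0 0

0 3 0 0
0 5 0 1
0 0 0 0
0 0 0 0
0 0 0 0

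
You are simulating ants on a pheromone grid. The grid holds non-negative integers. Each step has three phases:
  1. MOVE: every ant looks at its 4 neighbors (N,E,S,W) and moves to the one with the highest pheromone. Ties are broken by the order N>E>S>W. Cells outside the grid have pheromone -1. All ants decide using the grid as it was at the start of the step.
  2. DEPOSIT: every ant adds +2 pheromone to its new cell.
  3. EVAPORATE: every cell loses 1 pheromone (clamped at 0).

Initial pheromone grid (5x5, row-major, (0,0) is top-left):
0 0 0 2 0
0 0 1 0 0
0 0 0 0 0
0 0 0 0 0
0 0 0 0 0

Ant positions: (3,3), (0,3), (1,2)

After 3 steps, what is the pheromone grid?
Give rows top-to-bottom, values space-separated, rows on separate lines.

After step 1: ants at (2,3),(0,4),(0,2)
  0 0 1 1 1
  0 0 0 0 0
  0 0 0 1 0
  0 0 0 0 0
  0 0 0 0 0
After step 2: ants at (1,3),(0,3),(0,3)
  0 0 0 4 0
  0 0 0 1 0
  0 0 0 0 0
  0 0 0 0 0
  0 0 0 0 0
After step 3: ants at (0,3),(1,3),(1,3)
  0 0 0 5 0
  0 0 0 4 0
  0 0 0 0 0
  0 0 0 0 0
  0 0 0 0 0

0 0 0 5 0
0 0 0 4 0
0 0 0 0 0
0 0 0 0 0
0 0 0 0 0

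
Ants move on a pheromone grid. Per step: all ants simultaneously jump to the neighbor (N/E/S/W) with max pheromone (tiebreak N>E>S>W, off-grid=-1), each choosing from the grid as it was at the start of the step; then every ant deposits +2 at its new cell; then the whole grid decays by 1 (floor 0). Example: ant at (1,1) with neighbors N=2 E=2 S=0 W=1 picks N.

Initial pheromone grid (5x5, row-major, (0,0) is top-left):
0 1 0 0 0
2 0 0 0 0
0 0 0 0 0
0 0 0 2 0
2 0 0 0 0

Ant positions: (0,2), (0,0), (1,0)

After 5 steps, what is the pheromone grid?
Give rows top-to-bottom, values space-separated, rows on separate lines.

After step 1: ants at (0,1),(1,0),(0,0)
  1 2 0 0 0
  3 0 0 0 0
  0 0 0 0 0
  0 0 0 1 0
  1 0 0 0 0
After step 2: ants at (0,0),(0,0),(1,0)
  4 1 0 0 0
  4 0 0 0 0
  0 0 0 0 0
  0 0 0 0 0
  0 0 0 0 0
After step 3: ants at (1,0),(1,0),(0,0)
  5 0 0 0 0
  7 0 0 0 0
  0 0 0 0 0
  0 0 0 0 0
  0 0 0 0 0
After step 4: ants at (0,0),(0,0),(1,0)
  8 0 0 0 0
  8 0 0 0 0
  0 0 0 0 0
  0 0 0 0 0
  0 0 0 0 0
After step 5: ants at (1,0),(1,0),(0,0)
  9 0 0 0 0
  11 0 0 0 0
  0 0 0 0 0
  0 0 0 0 0
  0 0 0 0 0

9 0 0 0 0
11 0 0 0 0
0 0 0 0 0
0 0 0 0 0
0 0 0 0 0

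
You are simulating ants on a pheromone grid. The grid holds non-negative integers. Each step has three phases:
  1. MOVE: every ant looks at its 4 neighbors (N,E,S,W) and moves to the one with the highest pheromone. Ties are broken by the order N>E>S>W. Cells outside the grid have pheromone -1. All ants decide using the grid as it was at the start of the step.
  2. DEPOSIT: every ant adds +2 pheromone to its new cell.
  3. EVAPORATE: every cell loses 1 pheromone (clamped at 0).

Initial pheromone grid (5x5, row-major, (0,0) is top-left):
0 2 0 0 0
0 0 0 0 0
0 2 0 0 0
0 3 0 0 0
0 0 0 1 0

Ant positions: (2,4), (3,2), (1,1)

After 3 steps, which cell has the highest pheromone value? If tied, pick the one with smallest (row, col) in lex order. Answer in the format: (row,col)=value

Step 1: ant0:(2,4)->N->(1,4) | ant1:(3,2)->W->(3,1) | ant2:(1,1)->N->(0,1)
  grid max=4 at (3,1)
Step 2: ant0:(1,4)->N->(0,4) | ant1:(3,1)->N->(2,1) | ant2:(0,1)->E->(0,2)
  grid max=3 at (3,1)
Step 3: ant0:(0,4)->S->(1,4) | ant1:(2,1)->S->(3,1) | ant2:(0,2)->W->(0,1)
  grid max=4 at (3,1)
Final grid:
  0 3 0 0 0
  0 0 0 0 1
  0 1 0 0 0
  0 4 0 0 0
  0 0 0 0 0
Max pheromone 4 at (3,1)

Answer: (3,1)=4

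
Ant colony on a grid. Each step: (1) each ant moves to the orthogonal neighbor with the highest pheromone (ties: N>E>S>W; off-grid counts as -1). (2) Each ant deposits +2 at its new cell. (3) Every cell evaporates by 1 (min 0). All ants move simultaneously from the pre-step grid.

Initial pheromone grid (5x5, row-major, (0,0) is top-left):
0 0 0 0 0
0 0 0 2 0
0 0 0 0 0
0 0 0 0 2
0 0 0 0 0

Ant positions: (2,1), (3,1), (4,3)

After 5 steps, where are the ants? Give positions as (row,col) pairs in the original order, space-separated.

Step 1: ant0:(2,1)->N->(1,1) | ant1:(3,1)->N->(2,1) | ant2:(4,3)->N->(3,3)
  grid max=1 at (1,1)
Step 2: ant0:(1,1)->S->(2,1) | ant1:(2,1)->N->(1,1) | ant2:(3,3)->E->(3,4)
  grid max=2 at (1,1)
Step 3: ant0:(2,1)->N->(1,1) | ant1:(1,1)->S->(2,1) | ant2:(3,4)->N->(2,4)
  grid max=3 at (1,1)
Step 4: ant0:(1,1)->S->(2,1) | ant1:(2,1)->N->(1,1) | ant2:(2,4)->S->(3,4)
  grid max=4 at (1,1)
Step 5: ant0:(2,1)->N->(1,1) | ant1:(1,1)->S->(2,1) | ant2:(3,4)->N->(2,4)
  grid max=5 at (1,1)

(1,1) (2,1) (2,4)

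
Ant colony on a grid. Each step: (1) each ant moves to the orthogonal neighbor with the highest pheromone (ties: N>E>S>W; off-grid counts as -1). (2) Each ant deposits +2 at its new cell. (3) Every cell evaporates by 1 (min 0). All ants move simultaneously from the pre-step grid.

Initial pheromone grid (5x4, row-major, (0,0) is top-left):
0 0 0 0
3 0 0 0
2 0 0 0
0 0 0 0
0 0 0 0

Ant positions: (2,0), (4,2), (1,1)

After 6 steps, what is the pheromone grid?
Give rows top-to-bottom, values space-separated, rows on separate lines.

After step 1: ants at (1,0),(3,2),(1,0)
  0 0 0 0
  6 0 0 0
  1 0 0 0
  0 0 1 0
  0 0 0 0
After step 2: ants at (2,0),(2,2),(2,0)
  0 0 0 0
  5 0 0 0
  4 0 1 0
  0 0 0 0
  0 0 0 0
After step 3: ants at (1,0),(1,2),(1,0)
  0 0 0 0
  8 0 1 0
  3 0 0 0
  0 0 0 0
  0 0 0 0
After step 4: ants at (2,0),(0,2),(2,0)
  0 0 1 0
  7 0 0 0
  6 0 0 0
  0 0 0 0
  0 0 0 0
After step 5: ants at (1,0),(0,3),(1,0)
  0 0 0 1
  10 0 0 0
  5 0 0 0
  0 0 0 0
  0 0 0 0
After step 6: ants at (2,0),(1,3),(2,0)
  0 0 0 0
  9 0 0 1
  8 0 0 0
  0 0 0 0
  0 0 0 0

0 0 0 0
9 0 0 1
8 0 0 0
0 0 0 0
0 0 0 0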